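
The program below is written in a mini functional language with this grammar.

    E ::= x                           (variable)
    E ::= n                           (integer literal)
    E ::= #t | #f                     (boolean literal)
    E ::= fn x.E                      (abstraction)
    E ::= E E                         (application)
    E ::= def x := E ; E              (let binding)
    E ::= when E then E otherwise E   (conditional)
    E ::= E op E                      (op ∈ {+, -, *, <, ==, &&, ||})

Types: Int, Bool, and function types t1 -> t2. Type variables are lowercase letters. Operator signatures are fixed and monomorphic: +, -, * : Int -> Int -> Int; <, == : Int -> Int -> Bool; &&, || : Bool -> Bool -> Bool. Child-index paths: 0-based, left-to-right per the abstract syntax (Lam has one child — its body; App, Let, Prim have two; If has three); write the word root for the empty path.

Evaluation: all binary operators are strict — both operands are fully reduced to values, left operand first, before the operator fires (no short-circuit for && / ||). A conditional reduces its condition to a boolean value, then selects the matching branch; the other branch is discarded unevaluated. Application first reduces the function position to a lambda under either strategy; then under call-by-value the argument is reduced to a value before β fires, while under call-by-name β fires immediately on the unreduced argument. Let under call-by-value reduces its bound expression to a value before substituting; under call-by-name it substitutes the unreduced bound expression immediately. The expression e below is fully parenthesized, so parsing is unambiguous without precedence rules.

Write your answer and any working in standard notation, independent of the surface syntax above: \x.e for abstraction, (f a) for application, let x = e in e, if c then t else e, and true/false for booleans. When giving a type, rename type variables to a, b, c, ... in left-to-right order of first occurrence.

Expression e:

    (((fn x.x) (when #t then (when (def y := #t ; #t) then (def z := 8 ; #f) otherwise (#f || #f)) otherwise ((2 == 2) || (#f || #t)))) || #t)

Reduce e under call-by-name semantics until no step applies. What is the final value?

Derivation:
step 0: (((\x.x) (if true then (if (let y = true in true) then (let z = 8 in false) else (false || false)) else ((2 == 2) || (false || true)))) || true)
step 1: [beta@0] ((if true then (if (let y = true in true) then (let z = 8 in false) else (false || false)) else ((2 == 2) || (false || true))) || true)
step 2: [if@0] ((if (let y = true in true) then (let z = 8 in false) else (false || false)) || true)
step 3: [let@0.0] ((if true then (let z = 8 in false) else (false || false)) || true)
step 4: [if@0] ((let z = 8 in false) || true)
step 5: [let@0] (false || true)
step 6: [delta@root] true

Answer: true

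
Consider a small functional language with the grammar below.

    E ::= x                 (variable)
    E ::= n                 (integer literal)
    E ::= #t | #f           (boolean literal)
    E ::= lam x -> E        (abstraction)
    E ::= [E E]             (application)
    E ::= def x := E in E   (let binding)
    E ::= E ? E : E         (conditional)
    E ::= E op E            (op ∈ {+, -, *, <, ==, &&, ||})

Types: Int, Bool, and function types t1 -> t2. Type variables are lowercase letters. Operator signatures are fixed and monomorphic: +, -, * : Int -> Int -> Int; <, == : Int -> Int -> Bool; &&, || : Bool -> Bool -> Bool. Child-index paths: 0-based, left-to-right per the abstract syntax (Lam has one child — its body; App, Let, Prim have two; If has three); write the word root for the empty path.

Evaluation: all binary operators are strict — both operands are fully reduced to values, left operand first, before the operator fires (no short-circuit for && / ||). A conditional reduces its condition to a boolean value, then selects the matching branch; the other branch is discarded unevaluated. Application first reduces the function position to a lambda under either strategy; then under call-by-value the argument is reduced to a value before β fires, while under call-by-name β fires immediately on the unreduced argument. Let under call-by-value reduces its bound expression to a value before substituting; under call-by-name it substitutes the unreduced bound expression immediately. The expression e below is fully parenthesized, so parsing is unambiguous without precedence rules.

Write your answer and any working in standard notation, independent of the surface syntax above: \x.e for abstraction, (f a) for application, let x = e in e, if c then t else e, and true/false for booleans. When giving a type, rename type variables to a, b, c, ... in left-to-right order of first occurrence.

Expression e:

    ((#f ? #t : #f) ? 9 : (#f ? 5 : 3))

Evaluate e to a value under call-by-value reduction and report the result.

Answer: 3

Trace:
step 0: (if (if false then true else false) then 9 else (if false then 5 else 3))
step 1: [if@0] (if false then 9 else (if false then 5 else 3))
step 2: [if@root] (if false then 5 else 3)
step 3: [if@root] 3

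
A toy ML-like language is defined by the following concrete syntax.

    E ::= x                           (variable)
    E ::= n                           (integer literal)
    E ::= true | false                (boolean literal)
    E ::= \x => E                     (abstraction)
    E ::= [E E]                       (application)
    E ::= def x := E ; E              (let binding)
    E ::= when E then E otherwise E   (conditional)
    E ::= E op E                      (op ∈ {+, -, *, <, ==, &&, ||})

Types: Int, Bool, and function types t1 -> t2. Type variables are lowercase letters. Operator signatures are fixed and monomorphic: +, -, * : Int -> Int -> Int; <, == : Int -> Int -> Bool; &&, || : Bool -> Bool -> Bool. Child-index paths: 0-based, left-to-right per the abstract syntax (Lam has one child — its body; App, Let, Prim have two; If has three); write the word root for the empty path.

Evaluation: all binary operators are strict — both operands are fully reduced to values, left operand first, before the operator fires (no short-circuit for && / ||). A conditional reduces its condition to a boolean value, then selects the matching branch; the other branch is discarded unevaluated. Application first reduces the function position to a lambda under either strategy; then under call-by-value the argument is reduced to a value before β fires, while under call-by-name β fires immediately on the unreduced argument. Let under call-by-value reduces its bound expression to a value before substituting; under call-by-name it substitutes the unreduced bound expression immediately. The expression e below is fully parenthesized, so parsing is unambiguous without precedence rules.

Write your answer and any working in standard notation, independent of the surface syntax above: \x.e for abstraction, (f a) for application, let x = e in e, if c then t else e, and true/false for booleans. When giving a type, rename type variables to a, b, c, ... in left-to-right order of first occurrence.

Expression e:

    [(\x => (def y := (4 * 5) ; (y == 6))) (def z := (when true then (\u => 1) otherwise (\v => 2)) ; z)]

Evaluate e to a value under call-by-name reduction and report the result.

Answer: false

Trace:
step 0: ((\x.(let y = (4 * 5) in (y == 6))) (let z = (if true then (\u.1) else (\v.2)) in z))
step 1: [beta@root] (let y = (4 * 5) in (y == 6))
step 2: [let@root] ((4 * 5) == 6)
step 3: [delta@0] (20 == 6)
step 4: [delta@root] false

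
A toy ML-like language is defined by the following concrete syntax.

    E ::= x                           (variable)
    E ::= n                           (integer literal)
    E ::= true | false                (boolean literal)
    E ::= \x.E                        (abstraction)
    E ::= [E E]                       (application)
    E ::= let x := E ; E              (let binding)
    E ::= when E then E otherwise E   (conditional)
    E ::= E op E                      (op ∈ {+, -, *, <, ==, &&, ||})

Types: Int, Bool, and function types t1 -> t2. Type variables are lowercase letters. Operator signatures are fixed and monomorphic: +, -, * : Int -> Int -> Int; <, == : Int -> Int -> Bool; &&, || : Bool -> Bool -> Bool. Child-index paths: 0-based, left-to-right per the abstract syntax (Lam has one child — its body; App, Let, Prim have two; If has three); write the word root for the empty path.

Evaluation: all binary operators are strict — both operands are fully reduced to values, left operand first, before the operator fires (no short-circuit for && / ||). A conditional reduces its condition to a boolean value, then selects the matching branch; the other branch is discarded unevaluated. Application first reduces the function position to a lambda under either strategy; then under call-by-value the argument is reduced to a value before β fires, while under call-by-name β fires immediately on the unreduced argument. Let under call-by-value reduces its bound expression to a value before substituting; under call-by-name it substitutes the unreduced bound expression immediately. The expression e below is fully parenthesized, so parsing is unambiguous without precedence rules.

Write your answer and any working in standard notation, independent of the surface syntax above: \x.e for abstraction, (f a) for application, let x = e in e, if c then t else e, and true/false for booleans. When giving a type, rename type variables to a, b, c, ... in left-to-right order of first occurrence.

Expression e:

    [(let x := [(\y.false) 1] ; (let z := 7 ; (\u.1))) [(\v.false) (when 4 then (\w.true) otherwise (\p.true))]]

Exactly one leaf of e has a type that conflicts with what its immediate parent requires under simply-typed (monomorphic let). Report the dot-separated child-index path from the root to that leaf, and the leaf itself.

Answer: 1.1.0 : 4

Trace:
\y._ : a -> Bool
  unify a -> Bool ~ Int -> b
  unify a ~ Int
  unify Bool ~ b
_ _ : Bool
let x : Bool
let z : Int
\u._ : c -> Int
\v._ : d -> Bool
  unify Int ~ Bool
  FAIL: mismatch Int ~ Bool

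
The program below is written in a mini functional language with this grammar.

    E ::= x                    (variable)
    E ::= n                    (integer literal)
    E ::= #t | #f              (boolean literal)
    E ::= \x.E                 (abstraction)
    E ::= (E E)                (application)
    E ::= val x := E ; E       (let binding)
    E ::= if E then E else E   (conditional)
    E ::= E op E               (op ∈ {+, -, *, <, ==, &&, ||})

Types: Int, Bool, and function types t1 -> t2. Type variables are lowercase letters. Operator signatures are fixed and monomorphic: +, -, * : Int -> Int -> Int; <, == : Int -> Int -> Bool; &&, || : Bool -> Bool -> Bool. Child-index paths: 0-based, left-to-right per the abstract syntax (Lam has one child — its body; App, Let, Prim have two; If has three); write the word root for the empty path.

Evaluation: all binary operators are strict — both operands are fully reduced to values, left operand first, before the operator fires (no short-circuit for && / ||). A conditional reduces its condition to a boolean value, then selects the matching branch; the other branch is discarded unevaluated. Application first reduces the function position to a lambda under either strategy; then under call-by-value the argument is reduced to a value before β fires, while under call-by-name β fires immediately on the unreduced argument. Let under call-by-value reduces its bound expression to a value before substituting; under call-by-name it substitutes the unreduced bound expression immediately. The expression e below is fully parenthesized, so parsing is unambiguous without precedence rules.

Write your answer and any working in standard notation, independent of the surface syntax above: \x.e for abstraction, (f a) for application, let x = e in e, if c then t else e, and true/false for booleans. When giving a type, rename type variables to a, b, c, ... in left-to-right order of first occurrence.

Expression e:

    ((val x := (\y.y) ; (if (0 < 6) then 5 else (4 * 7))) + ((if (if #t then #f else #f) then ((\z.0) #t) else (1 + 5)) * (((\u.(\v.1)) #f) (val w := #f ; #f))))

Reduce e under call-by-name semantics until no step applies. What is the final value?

Answer: 11

Working:
step 0: ((let x = (\y.y) in (if (0 < 6) then 5 else (4 * 7))) + ((if (if true then false else false) then ((\z.0) true) else (1 + 5)) * (((\u.(\v.1)) false) (let w = false in false))))
step 1: [let@0] ((if (0 < 6) then 5 else (4 * 7)) + ((if (if true then false else false) then ((\z.0) true) else (1 + 5)) * (((\u.(\v.1)) false) (let w = false in false))))
step 2: [delta@0.0] ((if true then 5 else (4 * 7)) + ((if (if true then false else false) then ((\z.0) true) else (1 + 5)) * (((\u.(\v.1)) false) (let w = false in false))))
step 3: [if@0] (5 + ((if (if true then false else false) then ((\z.0) true) else (1 + 5)) * (((\u.(\v.1)) false) (let w = false in false))))
step 4: [if@1.0.0] (5 + ((if false then ((\z.0) true) else (1 + 5)) * (((\u.(\v.1)) false) (let w = false in false))))
step 5: [if@1.0] (5 + ((1 + 5) * (((\u.(\v.1)) false) (let w = false in false))))
step 6: [delta@1.0] (5 + (6 * (((\u.(\v.1)) false) (let w = false in false))))
step 7: [beta@1.1.0] (5 + (6 * ((\v.1) (let w = false in false))))
step 8: [beta@1.1] (5 + (6 * 1))
step 9: [delta@1] (5 + 6)
step 10: [delta@root] 11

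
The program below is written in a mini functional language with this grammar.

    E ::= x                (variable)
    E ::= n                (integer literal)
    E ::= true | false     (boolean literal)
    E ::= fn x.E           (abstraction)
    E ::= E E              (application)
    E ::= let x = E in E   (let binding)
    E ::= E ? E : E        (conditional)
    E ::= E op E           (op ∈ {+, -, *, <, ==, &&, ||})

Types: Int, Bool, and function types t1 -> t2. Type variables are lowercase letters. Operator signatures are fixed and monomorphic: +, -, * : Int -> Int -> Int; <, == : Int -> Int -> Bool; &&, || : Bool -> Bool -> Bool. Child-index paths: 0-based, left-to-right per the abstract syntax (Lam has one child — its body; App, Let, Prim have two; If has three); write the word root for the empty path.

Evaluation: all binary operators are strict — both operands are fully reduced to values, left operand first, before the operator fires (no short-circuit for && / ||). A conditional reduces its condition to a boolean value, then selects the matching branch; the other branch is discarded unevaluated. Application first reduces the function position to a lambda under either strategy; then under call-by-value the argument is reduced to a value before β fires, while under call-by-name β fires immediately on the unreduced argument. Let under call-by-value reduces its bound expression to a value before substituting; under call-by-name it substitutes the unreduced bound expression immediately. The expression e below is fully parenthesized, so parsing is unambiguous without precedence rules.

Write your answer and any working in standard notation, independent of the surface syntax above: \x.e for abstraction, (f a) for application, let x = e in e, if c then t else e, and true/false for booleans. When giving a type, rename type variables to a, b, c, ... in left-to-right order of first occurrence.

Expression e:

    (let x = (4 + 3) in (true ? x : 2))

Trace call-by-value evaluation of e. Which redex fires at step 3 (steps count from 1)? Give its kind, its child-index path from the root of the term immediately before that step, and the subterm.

Answer: if at root : (if true then 7 else 2)

Working:
step 0: (let x = (4 + 3) in (if true then x else 2))
step 1: [delta@0] (let x = 7 in (if true then x else 2))
step 2: [let@root] (if true then 7 else 2)
step 3: [if@root] 7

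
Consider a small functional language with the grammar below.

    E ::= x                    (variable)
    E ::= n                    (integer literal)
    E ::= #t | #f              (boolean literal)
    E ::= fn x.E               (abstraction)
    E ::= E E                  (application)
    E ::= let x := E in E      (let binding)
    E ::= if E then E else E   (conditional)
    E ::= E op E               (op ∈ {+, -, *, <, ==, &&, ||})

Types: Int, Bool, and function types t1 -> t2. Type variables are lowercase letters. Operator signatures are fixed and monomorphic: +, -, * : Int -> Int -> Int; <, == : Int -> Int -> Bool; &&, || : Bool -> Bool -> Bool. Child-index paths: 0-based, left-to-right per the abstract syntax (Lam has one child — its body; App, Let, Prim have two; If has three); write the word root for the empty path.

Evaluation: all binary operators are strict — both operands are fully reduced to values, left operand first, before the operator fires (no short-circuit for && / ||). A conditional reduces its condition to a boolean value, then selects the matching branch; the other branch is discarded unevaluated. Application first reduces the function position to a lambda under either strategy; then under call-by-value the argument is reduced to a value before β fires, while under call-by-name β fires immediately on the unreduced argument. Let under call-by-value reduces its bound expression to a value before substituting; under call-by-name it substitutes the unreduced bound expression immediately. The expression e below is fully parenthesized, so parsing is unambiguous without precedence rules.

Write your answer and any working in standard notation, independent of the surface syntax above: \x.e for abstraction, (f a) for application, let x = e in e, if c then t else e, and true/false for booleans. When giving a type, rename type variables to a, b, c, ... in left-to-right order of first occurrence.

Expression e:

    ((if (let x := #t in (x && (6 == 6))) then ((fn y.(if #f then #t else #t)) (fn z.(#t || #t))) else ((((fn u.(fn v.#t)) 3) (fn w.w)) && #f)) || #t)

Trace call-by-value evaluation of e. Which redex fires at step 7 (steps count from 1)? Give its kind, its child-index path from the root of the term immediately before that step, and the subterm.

Answer: delta at root : (true || true)

Trace:
step 0: ((if (let x = true in (x && (6 == 6))) then ((\y.(if false then true else true)) (\z.(true || true))) else ((((\u.(\v.true)) 3) (\w.w)) && false)) || true)
step 1: [let@0.0] ((if (true && (6 == 6)) then ((\y.(if false then true else true)) (\z.(true || true))) else ((((\u.(\v.true)) 3) (\w.w)) && false)) || true)
step 2: [delta@0.0.1] ((if (true && true) then ((\y.(if false then true else true)) (\z.(true || true))) else ((((\u.(\v.true)) 3) (\w.w)) && false)) || true)
step 3: [delta@0.0] ((if true then ((\y.(if false then true else true)) (\z.(true || true))) else ((((\u.(\v.true)) 3) (\w.w)) && false)) || true)
step 4: [if@0] (((\y.(if false then true else true)) (\z.(true || true))) || true)
step 5: [beta@0] ((if false then true else true) || true)
step 6: [if@0] (true || true)
step 7: [delta@root] true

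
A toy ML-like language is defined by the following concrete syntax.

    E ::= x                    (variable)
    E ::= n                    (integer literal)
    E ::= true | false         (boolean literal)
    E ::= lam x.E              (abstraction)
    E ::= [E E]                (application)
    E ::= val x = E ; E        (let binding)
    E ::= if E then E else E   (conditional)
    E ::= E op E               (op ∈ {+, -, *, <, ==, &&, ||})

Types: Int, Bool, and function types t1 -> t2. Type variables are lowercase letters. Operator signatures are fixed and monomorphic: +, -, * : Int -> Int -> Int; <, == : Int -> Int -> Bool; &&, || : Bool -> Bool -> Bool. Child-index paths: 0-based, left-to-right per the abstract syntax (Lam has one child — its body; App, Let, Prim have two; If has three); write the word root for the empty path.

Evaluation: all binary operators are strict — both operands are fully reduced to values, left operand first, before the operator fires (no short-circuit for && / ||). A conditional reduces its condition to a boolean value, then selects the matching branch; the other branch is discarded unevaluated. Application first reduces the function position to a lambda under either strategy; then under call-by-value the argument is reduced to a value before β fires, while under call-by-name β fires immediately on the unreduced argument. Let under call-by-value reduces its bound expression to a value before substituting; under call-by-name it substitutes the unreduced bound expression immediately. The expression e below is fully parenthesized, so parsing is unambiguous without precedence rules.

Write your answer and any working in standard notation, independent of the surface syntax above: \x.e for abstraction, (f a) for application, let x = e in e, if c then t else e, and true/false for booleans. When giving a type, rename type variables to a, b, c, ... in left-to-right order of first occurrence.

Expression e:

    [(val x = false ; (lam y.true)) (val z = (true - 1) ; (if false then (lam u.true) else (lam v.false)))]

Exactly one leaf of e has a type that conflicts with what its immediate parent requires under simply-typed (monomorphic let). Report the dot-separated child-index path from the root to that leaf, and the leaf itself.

Derivation:
let x : Bool
\y._ : a -> Bool
  unify Bool ~ Int
  FAIL: mismatch Bool ~ Int

Answer: 1.0.0 : true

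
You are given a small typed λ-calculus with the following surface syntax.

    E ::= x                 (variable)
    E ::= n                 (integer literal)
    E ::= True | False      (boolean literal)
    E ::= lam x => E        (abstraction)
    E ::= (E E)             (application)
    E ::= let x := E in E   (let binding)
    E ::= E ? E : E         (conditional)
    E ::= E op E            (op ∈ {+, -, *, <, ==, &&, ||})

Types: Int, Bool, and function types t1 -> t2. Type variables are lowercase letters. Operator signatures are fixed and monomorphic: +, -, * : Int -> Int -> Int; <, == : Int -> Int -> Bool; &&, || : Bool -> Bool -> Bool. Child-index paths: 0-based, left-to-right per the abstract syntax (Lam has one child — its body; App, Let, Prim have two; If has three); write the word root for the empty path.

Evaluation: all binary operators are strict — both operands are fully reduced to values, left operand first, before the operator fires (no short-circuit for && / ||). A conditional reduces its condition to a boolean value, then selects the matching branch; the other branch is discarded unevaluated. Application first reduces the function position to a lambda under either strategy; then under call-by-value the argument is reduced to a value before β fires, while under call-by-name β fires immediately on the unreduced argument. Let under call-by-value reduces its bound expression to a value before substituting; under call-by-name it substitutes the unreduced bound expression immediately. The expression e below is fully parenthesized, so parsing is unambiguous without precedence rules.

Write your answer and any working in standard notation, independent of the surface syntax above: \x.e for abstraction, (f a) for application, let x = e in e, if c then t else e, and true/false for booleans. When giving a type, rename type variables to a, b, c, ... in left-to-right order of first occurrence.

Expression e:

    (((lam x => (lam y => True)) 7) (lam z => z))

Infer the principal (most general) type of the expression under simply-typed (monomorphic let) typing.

Answer: Bool

Derivation:
\y._ : b -> Bool
\x._ : a -> b -> Bool
  unify a -> b -> Bool ~ Int -> c
  unify a ~ Int
  unify b -> Bool ~ c
_ _ : b -> Bool
z : d
\z._ : d -> d
  unify b -> Bool ~ (d -> d) -> e
  unify b ~ d -> d
  unify Bool ~ e
_ _ : Bool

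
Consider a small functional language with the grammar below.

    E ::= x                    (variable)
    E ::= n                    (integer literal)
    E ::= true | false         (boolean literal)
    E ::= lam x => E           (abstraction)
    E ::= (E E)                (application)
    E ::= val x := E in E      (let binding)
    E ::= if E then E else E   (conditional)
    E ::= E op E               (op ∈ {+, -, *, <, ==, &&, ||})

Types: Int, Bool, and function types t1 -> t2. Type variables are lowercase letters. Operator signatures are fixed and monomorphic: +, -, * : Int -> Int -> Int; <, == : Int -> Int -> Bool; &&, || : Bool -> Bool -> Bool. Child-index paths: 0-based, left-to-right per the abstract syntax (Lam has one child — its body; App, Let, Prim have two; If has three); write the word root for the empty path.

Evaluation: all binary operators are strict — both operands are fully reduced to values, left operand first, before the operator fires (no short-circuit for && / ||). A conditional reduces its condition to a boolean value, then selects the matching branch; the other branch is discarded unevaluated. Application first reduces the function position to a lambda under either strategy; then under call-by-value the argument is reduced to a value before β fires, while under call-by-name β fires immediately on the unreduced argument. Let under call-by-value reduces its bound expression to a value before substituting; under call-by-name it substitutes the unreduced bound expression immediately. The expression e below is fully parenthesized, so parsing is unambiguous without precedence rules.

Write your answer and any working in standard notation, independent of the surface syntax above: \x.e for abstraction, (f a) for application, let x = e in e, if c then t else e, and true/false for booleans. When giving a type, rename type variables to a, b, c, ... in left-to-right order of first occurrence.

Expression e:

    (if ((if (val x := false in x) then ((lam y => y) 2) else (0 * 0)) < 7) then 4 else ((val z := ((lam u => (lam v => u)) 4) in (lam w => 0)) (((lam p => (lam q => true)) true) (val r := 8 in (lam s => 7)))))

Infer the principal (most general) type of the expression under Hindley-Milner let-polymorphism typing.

Trace:
let x : Bool
x : Bool
  unify Bool ~ Bool
y : a
\y._ : a -> a
  unify a -> a ~ Int -> b
  unify a ~ Int
  unify Int ~ b
_ _ : Int
  unify Int ~ Int
  unify Int ~ Int
  unify Int ~ Int
  unify Int ~ Int
  unify Int ~ Int
  unify Bool ~ Bool
u : c
\v._ : d -> c
\u._ : c -> d -> c
  unify c -> d -> c ~ Int -> e
  unify c ~ Int
  unify d -> Int ~ e
_ _ : d -> Int
let z : forall. d -> Int
\w._ : f -> Int
\q._ : h -> Bool
\p._ : g -> h -> Bool
  unify g -> h -> Bool ~ Bool -> i
  unify g ~ Bool
  unify h -> Bool ~ i
_ _ : h -> Bool
let r : Int
\s._ : j -> Int
  unify h -> Bool ~ (j -> Int) -> k
  unify h ~ j -> Int
  unify Bool ~ k
_ _ : Bool
  unify f -> Int ~ Bool -> l
  unify f ~ Bool
  unify Int ~ l
_ _ : Int
  unify Int ~ Int

Answer: Int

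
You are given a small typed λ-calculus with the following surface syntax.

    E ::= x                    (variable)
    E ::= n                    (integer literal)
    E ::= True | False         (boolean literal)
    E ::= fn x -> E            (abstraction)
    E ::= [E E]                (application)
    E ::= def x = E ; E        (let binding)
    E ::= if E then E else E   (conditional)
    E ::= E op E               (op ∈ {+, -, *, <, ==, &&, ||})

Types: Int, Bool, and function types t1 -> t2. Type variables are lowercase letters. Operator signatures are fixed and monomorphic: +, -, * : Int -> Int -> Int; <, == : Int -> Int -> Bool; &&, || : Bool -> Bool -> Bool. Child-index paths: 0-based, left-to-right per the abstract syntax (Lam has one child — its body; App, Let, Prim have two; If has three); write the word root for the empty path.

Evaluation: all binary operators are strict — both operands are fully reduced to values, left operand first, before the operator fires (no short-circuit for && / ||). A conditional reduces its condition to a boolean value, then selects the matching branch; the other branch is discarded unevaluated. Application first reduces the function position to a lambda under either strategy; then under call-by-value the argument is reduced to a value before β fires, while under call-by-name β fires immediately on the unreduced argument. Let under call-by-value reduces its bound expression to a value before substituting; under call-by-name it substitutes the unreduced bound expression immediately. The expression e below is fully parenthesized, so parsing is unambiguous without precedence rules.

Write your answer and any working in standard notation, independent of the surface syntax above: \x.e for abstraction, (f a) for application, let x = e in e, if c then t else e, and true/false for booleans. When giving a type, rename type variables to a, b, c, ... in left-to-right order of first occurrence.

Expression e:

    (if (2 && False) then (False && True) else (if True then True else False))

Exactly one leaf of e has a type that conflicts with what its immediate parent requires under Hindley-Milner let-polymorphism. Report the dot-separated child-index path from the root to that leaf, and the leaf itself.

Answer: 0.0 : 2

Derivation:
  unify Int ~ Bool
  FAIL: mismatch Int ~ Bool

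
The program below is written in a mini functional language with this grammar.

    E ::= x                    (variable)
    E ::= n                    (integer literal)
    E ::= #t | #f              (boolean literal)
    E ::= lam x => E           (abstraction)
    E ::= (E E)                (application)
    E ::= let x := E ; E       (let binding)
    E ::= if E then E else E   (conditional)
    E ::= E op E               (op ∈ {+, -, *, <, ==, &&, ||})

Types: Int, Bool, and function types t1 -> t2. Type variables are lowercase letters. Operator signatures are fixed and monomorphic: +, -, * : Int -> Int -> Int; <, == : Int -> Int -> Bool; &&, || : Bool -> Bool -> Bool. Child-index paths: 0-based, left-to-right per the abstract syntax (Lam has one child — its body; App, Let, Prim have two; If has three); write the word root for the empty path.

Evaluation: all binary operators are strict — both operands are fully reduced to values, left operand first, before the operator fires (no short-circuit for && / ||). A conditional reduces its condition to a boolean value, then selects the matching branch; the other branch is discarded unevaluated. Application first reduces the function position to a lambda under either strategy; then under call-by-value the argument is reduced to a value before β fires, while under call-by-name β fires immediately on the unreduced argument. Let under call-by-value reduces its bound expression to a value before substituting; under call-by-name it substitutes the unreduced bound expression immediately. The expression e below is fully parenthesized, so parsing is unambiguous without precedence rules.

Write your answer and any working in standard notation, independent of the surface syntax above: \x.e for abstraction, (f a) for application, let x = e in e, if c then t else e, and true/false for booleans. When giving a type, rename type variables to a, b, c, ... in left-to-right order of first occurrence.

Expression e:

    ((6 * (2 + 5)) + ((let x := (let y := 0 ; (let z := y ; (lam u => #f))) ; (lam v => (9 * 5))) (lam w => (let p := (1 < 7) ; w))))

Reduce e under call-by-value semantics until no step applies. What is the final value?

Answer: 87

Trace:
step 0: ((6 * (2 + 5)) + ((let x = (let y = 0 in (let z = y in (\u.false))) in (\v.(9 * 5))) (\w.(let p = (1 < 7) in w))))
step 1: [delta@0.1] ((6 * 7) + ((let x = (let y = 0 in (let z = y in (\u.false))) in (\v.(9 * 5))) (\w.(let p = (1 < 7) in w))))
step 2: [delta@0] (42 + ((let x = (let y = 0 in (let z = y in (\u.false))) in (\v.(9 * 5))) (\w.(let p = (1 < 7) in w))))
step 3: [let@1.0.0] (42 + ((let x = (let z = 0 in (\u.false)) in (\v.(9 * 5))) (\w.(let p = (1 < 7) in w))))
step 4: [let@1.0.0] (42 + ((let x = (\u.false) in (\v.(9 * 5))) (\w.(let p = (1 < 7) in w))))
step 5: [let@1.0] (42 + ((\v.(9 * 5)) (\w.(let p = (1 < 7) in w))))
step 6: [beta@1] (42 + (9 * 5))
step 7: [delta@1] (42 + 45)
step 8: [delta@root] 87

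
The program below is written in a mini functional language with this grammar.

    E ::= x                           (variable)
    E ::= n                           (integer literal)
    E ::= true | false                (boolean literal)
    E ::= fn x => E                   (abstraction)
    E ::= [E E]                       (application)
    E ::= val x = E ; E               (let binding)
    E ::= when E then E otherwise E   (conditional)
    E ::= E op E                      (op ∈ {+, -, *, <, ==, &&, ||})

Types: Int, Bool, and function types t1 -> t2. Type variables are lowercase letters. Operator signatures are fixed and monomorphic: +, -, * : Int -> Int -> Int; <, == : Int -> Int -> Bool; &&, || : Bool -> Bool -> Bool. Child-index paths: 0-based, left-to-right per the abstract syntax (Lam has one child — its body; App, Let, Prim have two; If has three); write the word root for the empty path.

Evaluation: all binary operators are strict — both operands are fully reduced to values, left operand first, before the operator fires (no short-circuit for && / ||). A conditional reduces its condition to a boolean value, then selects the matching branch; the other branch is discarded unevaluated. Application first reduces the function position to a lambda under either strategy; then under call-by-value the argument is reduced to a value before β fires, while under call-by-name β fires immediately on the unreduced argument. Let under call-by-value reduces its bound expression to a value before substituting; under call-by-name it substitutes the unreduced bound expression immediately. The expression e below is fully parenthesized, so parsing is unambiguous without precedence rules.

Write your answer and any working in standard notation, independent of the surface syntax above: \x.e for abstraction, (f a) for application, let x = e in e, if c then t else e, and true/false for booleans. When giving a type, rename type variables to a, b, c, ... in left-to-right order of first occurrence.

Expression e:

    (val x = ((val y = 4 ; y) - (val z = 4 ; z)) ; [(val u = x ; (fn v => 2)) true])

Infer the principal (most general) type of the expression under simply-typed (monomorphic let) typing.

Answer: Int

Derivation:
let y : Int
y : Int
  unify Int ~ Int
let z : Int
z : Int
  unify Int ~ Int
let x : Int
x : Int
let u : Int
\v._ : a -> Int
  unify a -> Int ~ Bool -> b
  unify a ~ Bool
  unify Int ~ b
_ _ : Int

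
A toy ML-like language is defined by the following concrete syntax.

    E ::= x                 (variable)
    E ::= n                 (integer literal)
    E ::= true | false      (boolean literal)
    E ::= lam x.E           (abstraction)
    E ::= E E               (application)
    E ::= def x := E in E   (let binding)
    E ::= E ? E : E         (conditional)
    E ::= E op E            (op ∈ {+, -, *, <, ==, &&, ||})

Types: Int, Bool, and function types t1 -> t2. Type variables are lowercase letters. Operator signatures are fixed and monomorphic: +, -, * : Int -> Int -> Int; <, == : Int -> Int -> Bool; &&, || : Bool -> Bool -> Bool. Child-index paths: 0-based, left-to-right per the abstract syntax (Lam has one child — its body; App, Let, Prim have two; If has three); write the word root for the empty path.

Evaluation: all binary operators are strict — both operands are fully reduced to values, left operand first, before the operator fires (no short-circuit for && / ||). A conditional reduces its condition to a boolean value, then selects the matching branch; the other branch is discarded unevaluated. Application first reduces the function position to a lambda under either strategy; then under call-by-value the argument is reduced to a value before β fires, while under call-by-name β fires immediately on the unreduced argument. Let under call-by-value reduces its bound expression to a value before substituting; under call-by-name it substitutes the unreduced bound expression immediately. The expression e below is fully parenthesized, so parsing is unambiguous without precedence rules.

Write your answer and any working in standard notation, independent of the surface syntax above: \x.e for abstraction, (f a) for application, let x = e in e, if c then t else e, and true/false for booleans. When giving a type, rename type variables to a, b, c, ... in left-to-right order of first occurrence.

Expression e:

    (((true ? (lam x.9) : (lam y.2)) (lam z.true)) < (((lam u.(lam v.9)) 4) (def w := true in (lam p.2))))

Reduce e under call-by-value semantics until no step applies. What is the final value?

Derivation:
step 0: (((if true then (\x.9) else (\y.2)) (\z.true)) < (((\u.(\v.9)) 4) (let w = true in (\p.2))))
step 1: [if@0.0] (((\x.9) (\z.true)) < (((\u.(\v.9)) 4) (let w = true in (\p.2))))
step 2: [beta@0] (9 < (((\u.(\v.9)) 4) (let w = true in (\p.2))))
step 3: [beta@1.0] (9 < ((\v.9) (let w = true in (\p.2))))
step 4: [let@1.1] (9 < ((\v.9) (\p.2)))
step 5: [beta@1] (9 < 9)
step 6: [delta@root] false

Answer: false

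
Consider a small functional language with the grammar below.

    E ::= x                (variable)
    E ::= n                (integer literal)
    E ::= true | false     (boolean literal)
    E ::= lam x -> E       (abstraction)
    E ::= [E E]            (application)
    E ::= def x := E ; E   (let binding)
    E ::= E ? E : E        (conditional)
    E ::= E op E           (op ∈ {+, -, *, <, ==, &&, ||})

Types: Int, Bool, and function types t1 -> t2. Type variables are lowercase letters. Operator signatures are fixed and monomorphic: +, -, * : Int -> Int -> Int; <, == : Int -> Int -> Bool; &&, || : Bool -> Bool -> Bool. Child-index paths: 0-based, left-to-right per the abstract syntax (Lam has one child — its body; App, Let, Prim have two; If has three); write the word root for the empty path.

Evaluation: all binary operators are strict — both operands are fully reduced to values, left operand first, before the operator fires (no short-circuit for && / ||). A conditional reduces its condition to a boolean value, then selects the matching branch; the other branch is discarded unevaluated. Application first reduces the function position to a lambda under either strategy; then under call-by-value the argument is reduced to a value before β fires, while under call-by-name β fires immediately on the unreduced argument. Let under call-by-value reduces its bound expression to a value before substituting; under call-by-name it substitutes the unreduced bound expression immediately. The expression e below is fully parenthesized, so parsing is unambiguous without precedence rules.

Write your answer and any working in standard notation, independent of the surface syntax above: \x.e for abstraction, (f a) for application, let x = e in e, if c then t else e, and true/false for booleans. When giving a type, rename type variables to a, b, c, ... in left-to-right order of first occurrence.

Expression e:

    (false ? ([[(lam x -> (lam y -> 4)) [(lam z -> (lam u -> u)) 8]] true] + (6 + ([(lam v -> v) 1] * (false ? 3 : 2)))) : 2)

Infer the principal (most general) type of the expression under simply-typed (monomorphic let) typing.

Answer: Int

Trace:
  unify Bool ~ Bool
\y._ : b -> Int
\x._ : a -> b -> Int
u : d
\u._ : d -> d
\z._ : c -> d -> d
  unify c -> d -> d ~ Int -> e
  unify c ~ Int
  unify d -> d ~ e
_ _ : d -> d
  unify a -> b -> Int ~ (d -> d) -> f
  unify a ~ d -> d
  unify b -> Int ~ f
_ _ : b -> Int
  unify b -> Int ~ Bool -> g
  unify b ~ Bool
  unify Int ~ g
_ _ : Int
  unify Int ~ Int
  unify Int ~ Int
v : h
\v._ : h -> h
  unify h -> h ~ Int -> i
  unify h ~ Int
  unify Int ~ i
_ _ : Int
  unify Int ~ Int
  unify Bool ~ Bool
  unify Int ~ Int
  unify Int ~ Int
  unify Int ~ Int
  unify Int ~ Int
  unify Int ~ Int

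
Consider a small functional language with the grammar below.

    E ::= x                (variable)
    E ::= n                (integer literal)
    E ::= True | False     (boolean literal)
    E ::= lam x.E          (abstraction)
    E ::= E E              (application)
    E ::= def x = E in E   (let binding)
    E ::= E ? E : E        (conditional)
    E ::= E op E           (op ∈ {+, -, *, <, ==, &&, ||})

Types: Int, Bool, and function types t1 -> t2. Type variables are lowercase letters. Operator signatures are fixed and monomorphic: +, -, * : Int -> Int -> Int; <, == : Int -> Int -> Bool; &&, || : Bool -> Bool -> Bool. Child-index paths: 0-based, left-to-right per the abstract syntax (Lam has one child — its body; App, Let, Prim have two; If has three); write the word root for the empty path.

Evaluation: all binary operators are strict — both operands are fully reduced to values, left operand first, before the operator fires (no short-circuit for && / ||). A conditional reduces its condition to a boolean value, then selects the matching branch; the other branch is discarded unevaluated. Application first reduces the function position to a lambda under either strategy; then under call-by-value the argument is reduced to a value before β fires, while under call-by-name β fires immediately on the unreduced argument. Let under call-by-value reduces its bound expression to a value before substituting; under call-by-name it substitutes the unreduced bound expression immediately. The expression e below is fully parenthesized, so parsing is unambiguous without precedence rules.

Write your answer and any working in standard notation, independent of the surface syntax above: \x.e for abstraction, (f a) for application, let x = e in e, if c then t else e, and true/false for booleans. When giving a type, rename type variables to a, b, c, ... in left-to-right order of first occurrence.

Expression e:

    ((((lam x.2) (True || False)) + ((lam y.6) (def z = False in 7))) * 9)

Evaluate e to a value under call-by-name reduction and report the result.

Working:
step 0: ((((\x.2) (true || false)) + ((\y.6) (let z = false in 7))) * 9)
step 1: [beta@0.0] ((2 + ((\y.6) (let z = false in 7))) * 9)
step 2: [beta@0.1] ((2 + 6) * 9)
step 3: [delta@0] (8 * 9)
step 4: [delta@root] 72

Answer: 72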